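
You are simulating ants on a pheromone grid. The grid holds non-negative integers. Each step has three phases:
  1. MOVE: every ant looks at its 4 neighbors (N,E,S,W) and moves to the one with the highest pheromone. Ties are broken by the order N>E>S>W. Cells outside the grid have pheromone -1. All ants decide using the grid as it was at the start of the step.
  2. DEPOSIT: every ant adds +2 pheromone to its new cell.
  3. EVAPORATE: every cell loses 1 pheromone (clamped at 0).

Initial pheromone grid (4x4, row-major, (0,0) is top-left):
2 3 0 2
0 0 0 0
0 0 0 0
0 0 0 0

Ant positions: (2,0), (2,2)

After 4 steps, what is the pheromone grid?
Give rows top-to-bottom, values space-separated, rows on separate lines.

After step 1: ants at (1,0),(1,2)
  1 2 0 1
  1 0 1 0
  0 0 0 0
  0 0 0 0
After step 2: ants at (0,0),(0,2)
  2 1 1 0
  0 0 0 0
  0 0 0 0
  0 0 0 0
After step 3: ants at (0,1),(0,1)
  1 4 0 0
  0 0 0 0
  0 0 0 0
  0 0 0 0
After step 4: ants at (0,0),(0,0)
  4 3 0 0
  0 0 0 0
  0 0 0 0
  0 0 0 0

4 3 0 0
0 0 0 0
0 0 0 0
0 0 0 0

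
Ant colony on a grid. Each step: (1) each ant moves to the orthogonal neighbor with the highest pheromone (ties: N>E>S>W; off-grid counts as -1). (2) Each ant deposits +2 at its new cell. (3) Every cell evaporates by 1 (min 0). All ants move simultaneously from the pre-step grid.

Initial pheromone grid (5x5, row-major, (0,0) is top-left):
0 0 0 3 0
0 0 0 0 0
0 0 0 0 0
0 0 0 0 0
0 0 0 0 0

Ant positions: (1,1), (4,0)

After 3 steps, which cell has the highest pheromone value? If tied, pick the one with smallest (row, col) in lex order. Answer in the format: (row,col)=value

Answer: (0,3)=2

Derivation:
Step 1: ant0:(1,1)->N->(0,1) | ant1:(4,0)->N->(3,0)
  grid max=2 at (0,3)
Step 2: ant0:(0,1)->E->(0,2) | ant1:(3,0)->N->(2,0)
  grid max=1 at (0,2)
Step 3: ant0:(0,2)->E->(0,3) | ant1:(2,0)->N->(1,0)
  grid max=2 at (0,3)
Final grid:
  0 0 0 2 0
  1 0 0 0 0
  0 0 0 0 0
  0 0 0 0 0
  0 0 0 0 0
Max pheromone 2 at (0,3)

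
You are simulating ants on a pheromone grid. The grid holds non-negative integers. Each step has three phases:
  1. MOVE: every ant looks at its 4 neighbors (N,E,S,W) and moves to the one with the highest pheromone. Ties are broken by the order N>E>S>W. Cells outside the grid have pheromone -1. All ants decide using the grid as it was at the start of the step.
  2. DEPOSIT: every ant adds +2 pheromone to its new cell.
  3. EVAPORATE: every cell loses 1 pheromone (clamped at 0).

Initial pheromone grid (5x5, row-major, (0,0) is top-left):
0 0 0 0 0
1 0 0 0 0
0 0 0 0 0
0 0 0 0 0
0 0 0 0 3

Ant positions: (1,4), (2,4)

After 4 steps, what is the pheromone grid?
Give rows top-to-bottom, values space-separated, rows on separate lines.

After step 1: ants at (0,4),(1,4)
  0 0 0 0 1
  0 0 0 0 1
  0 0 0 0 0
  0 0 0 0 0
  0 0 0 0 2
After step 2: ants at (1,4),(0,4)
  0 0 0 0 2
  0 0 0 0 2
  0 0 0 0 0
  0 0 0 0 0
  0 0 0 0 1
After step 3: ants at (0,4),(1,4)
  0 0 0 0 3
  0 0 0 0 3
  0 0 0 0 0
  0 0 0 0 0
  0 0 0 0 0
After step 4: ants at (1,4),(0,4)
  0 0 0 0 4
  0 0 0 0 4
  0 0 0 0 0
  0 0 0 0 0
  0 0 0 0 0

0 0 0 0 4
0 0 0 0 4
0 0 0 0 0
0 0 0 0 0
0 0 0 0 0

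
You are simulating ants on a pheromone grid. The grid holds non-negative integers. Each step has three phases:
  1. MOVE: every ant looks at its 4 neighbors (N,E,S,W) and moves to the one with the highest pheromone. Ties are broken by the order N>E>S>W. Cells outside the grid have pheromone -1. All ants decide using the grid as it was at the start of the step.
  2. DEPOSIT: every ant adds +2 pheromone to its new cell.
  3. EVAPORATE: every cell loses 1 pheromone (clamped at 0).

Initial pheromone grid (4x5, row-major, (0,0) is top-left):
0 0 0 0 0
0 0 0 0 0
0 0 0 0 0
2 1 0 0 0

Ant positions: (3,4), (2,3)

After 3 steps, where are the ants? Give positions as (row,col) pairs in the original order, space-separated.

Step 1: ant0:(3,4)->N->(2,4) | ant1:(2,3)->N->(1,3)
  grid max=1 at (1,3)
Step 2: ant0:(2,4)->N->(1,4) | ant1:(1,3)->N->(0,3)
  grid max=1 at (0,3)
Step 3: ant0:(1,4)->N->(0,4) | ant1:(0,3)->E->(0,4)
  grid max=3 at (0,4)

(0,4) (0,4)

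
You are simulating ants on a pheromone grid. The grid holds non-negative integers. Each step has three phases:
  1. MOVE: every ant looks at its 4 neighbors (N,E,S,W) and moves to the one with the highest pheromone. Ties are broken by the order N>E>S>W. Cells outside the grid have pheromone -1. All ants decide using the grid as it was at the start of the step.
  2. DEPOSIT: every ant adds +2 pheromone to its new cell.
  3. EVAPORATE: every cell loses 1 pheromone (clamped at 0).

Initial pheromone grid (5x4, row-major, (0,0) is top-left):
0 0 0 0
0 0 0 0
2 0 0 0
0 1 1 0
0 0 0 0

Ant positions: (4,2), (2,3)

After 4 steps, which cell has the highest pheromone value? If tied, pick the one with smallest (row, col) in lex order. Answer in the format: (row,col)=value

Step 1: ant0:(4,2)->N->(3,2) | ant1:(2,3)->N->(1,3)
  grid max=2 at (3,2)
Step 2: ant0:(3,2)->N->(2,2) | ant1:(1,3)->N->(0,3)
  grid max=1 at (0,3)
Step 3: ant0:(2,2)->S->(3,2) | ant1:(0,3)->S->(1,3)
  grid max=2 at (3,2)
Step 4: ant0:(3,2)->N->(2,2) | ant1:(1,3)->N->(0,3)
  grid max=1 at (0,3)
Final grid:
  0 0 0 1
  0 0 0 0
  0 0 1 0
  0 0 1 0
  0 0 0 0
Max pheromone 1 at (0,3)

Answer: (0,3)=1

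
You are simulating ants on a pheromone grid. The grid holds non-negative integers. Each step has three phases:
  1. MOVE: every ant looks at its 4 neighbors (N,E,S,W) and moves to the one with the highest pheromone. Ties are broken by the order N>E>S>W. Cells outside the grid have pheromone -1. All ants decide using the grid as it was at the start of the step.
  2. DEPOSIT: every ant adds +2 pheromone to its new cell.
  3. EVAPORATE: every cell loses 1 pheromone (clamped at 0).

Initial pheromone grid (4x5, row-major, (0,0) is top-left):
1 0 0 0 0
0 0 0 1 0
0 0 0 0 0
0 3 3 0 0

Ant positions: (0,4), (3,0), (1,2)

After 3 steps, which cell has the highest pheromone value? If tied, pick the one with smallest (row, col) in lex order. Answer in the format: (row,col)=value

Answer: (1,3)=4

Derivation:
Step 1: ant0:(0,4)->S->(1,4) | ant1:(3,0)->E->(3,1) | ant2:(1,2)->E->(1,3)
  grid max=4 at (3,1)
Step 2: ant0:(1,4)->W->(1,3) | ant1:(3,1)->E->(3,2) | ant2:(1,3)->E->(1,4)
  grid max=3 at (1,3)
Step 3: ant0:(1,3)->E->(1,4) | ant1:(3,2)->W->(3,1) | ant2:(1,4)->W->(1,3)
  grid max=4 at (1,3)
Final grid:
  0 0 0 0 0
  0 0 0 4 3
  0 0 0 0 0
  0 4 2 0 0
Max pheromone 4 at (1,3)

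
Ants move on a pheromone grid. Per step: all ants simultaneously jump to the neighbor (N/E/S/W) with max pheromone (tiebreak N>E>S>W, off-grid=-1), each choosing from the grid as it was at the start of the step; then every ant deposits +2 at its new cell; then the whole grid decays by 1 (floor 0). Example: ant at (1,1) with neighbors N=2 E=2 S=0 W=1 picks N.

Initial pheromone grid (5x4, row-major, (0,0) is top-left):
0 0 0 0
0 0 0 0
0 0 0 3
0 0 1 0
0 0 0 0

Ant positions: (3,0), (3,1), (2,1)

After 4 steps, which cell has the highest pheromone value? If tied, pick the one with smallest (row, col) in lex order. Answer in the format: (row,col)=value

Answer: (0,1)=1

Derivation:
Step 1: ant0:(3,0)->N->(2,0) | ant1:(3,1)->E->(3,2) | ant2:(2,1)->N->(1,1)
  grid max=2 at (2,3)
Step 2: ant0:(2,0)->N->(1,0) | ant1:(3,2)->N->(2,2) | ant2:(1,1)->N->(0,1)
  grid max=1 at (0,1)
Step 3: ant0:(1,0)->N->(0,0) | ant1:(2,2)->E->(2,3) | ant2:(0,1)->E->(0,2)
  grid max=2 at (2,3)
Step 4: ant0:(0,0)->E->(0,1) | ant1:(2,3)->N->(1,3) | ant2:(0,2)->E->(0,3)
  grid max=1 at (0,1)
Final grid:
  0 1 0 1
  0 0 0 1
  0 0 0 1
  0 0 0 0
  0 0 0 0
Max pheromone 1 at (0,1)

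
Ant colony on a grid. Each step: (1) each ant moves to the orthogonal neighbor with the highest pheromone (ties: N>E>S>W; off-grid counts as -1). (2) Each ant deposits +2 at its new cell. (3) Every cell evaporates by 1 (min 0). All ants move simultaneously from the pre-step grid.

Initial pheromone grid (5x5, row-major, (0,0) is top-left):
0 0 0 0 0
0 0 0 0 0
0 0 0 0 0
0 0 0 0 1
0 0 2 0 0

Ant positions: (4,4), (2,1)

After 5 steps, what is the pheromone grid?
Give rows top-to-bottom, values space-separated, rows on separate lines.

After step 1: ants at (3,4),(1,1)
  0 0 0 0 0
  0 1 0 0 0
  0 0 0 0 0
  0 0 0 0 2
  0 0 1 0 0
After step 2: ants at (2,4),(0,1)
  0 1 0 0 0
  0 0 0 0 0
  0 0 0 0 1
  0 0 0 0 1
  0 0 0 0 0
After step 3: ants at (3,4),(0,2)
  0 0 1 0 0
  0 0 0 0 0
  0 0 0 0 0
  0 0 0 0 2
  0 0 0 0 0
After step 4: ants at (2,4),(0,3)
  0 0 0 1 0
  0 0 0 0 0
  0 0 0 0 1
  0 0 0 0 1
  0 0 0 0 0
After step 5: ants at (3,4),(0,4)
  0 0 0 0 1
  0 0 0 0 0
  0 0 0 0 0
  0 0 0 0 2
  0 0 0 0 0

0 0 0 0 1
0 0 0 0 0
0 0 0 0 0
0 0 0 0 2
0 0 0 0 0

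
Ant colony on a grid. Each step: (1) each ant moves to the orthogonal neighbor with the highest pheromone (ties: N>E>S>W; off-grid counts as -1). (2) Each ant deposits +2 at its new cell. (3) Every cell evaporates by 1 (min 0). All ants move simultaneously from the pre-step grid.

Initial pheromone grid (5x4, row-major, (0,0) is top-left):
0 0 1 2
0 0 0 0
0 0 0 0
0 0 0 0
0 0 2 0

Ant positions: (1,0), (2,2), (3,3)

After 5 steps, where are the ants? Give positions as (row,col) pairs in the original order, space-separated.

Step 1: ant0:(1,0)->N->(0,0) | ant1:(2,2)->N->(1,2) | ant2:(3,3)->N->(2,3)
  grid max=1 at (0,0)
Step 2: ant0:(0,0)->E->(0,1) | ant1:(1,2)->N->(0,2) | ant2:(2,3)->N->(1,3)
  grid max=1 at (0,1)
Step 3: ant0:(0,1)->E->(0,2) | ant1:(0,2)->W->(0,1) | ant2:(1,3)->N->(0,3)
  grid max=2 at (0,1)
Step 4: ant0:(0,2)->W->(0,1) | ant1:(0,1)->E->(0,2) | ant2:(0,3)->W->(0,2)
  grid max=5 at (0,2)
Step 5: ant0:(0,1)->E->(0,2) | ant1:(0,2)->W->(0,1) | ant2:(0,2)->W->(0,1)
  grid max=6 at (0,1)

(0,2) (0,1) (0,1)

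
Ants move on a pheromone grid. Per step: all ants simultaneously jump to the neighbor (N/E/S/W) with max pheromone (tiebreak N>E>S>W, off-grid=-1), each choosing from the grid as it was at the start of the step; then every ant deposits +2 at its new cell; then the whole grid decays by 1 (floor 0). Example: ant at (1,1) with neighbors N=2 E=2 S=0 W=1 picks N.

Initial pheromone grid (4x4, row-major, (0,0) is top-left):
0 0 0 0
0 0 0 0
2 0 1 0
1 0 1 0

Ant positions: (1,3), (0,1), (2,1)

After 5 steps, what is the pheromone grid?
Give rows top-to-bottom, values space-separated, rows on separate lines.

After step 1: ants at (0,3),(0,2),(2,0)
  0 0 1 1
  0 0 0 0
  3 0 0 0
  0 0 0 0
After step 2: ants at (0,2),(0,3),(1,0)
  0 0 2 2
  1 0 0 0
  2 0 0 0
  0 0 0 0
After step 3: ants at (0,3),(0,2),(2,0)
  0 0 3 3
  0 0 0 0
  3 0 0 0
  0 0 0 0
After step 4: ants at (0,2),(0,3),(1,0)
  0 0 4 4
  1 0 0 0
  2 0 0 0
  0 0 0 0
After step 5: ants at (0,3),(0,2),(2,0)
  0 0 5 5
  0 0 0 0
  3 0 0 0
  0 0 0 0

0 0 5 5
0 0 0 0
3 0 0 0
0 0 0 0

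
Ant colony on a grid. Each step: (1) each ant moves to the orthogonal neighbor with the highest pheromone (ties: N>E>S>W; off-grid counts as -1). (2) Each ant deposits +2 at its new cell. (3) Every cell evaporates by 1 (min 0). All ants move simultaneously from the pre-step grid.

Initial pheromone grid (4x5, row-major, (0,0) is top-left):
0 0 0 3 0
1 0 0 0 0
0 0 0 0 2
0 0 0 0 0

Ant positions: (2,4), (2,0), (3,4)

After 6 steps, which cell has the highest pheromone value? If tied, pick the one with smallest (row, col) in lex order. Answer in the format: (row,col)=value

Answer: (2,4)=8

Derivation:
Step 1: ant0:(2,4)->N->(1,4) | ant1:(2,0)->N->(1,0) | ant2:(3,4)->N->(2,4)
  grid max=3 at (2,4)
Step 2: ant0:(1,4)->S->(2,4) | ant1:(1,0)->N->(0,0) | ant2:(2,4)->N->(1,4)
  grid max=4 at (2,4)
Step 3: ant0:(2,4)->N->(1,4) | ant1:(0,0)->S->(1,0) | ant2:(1,4)->S->(2,4)
  grid max=5 at (2,4)
Step 4: ant0:(1,4)->S->(2,4) | ant1:(1,0)->N->(0,0) | ant2:(2,4)->N->(1,4)
  grid max=6 at (2,4)
Step 5: ant0:(2,4)->N->(1,4) | ant1:(0,0)->S->(1,0) | ant2:(1,4)->S->(2,4)
  grid max=7 at (2,4)
Step 6: ant0:(1,4)->S->(2,4) | ant1:(1,0)->N->(0,0) | ant2:(2,4)->N->(1,4)
  grid max=8 at (2,4)
Final grid:
  1 0 0 0 0
  1 0 0 0 6
  0 0 0 0 8
  0 0 0 0 0
Max pheromone 8 at (2,4)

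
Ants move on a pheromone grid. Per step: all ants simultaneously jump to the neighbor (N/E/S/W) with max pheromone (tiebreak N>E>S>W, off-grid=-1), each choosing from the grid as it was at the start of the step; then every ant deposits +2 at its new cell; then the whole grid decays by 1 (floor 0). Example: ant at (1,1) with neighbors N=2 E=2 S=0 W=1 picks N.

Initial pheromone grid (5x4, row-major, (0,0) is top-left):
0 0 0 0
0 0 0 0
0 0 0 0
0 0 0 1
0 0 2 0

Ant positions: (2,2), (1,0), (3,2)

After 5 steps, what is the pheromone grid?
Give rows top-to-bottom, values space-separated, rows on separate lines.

After step 1: ants at (1,2),(0,0),(4,2)
  1 0 0 0
  0 0 1 0
  0 0 0 0
  0 0 0 0
  0 0 3 0
After step 2: ants at (0,2),(0,1),(3,2)
  0 1 1 0
  0 0 0 0
  0 0 0 0
  0 0 1 0
  0 0 2 0
After step 3: ants at (0,1),(0,2),(4,2)
  0 2 2 0
  0 0 0 0
  0 0 0 0
  0 0 0 0
  0 0 3 0
After step 4: ants at (0,2),(0,1),(3,2)
  0 3 3 0
  0 0 0 0
  0 0 0 0
  0 0 1 0
  0 0 2 0
After step 5: ants at (0,1),(0,2),(4,2)
  0 4 4 0
  0 0 0 0
  0 0 0 0
  0 0 0 0
  0 0 3 0

0 4 4 0
0 0 0 0
0 0 0 0
0 0 0 0
0 0 3 0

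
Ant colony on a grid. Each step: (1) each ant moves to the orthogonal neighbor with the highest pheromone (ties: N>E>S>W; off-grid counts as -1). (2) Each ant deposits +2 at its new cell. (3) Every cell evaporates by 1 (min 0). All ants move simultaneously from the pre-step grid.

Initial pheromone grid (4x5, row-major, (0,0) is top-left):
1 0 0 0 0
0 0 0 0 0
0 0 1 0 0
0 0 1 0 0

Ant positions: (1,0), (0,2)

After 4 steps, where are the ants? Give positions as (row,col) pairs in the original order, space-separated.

Step 1: ant0:(1,0)->N->(0,0) | ant1:(0,2)->E->(0,3)
  grid max=2 at (0,0)
Step 2: ant0:(0,0)->E->(0,1) | ant1:(0,3)->E->(0,4)
  grid max=1 at (0,0)
Step 3: ant0:(0,1)->W->(0,0) | ant1:(0,4)->S->(1,4)
  grid max=2 at (0,0)
Step 4: ant0:(0,0)->E->(0,1) | ant1:(1,4)->N->(0,4)
  grid max=1 at (0,0)

(0,1) (0,4)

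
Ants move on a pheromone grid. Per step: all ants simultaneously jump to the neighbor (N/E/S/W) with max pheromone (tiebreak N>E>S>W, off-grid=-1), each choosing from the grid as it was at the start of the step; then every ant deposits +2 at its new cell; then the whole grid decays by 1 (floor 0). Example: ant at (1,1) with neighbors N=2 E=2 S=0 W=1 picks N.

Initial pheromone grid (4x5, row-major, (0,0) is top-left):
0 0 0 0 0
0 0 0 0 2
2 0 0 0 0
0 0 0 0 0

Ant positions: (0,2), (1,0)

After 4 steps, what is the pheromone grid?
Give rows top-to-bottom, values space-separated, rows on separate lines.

After step 1: ants at (0,3),(2,0)
  0 0 0 1 0
  0 0 0 0 1
  3 0 0 0 0
  0 0 0 0 0
After step 2: ants at (0,4),(1,0)
  0 0 0 0 1
  1 0 0 0 0
  2 0 0 0 0
  0 0 0 0 0
After step 3: ants at (1,4),(2,0)
  0 0 0 0 0
  0 0 0 0 1
  3 0 0 0 0
  0 0 0 0 0
After step 4: ants at (0,4),(1,0)
  0 0 0 0 1
  1 0 0 0 0
  2 0 0 0 0
  0 0 0 0 0

0 0 0 0 1
1 0 0 0 0
2 0 0 0 0
0 0 0 0 0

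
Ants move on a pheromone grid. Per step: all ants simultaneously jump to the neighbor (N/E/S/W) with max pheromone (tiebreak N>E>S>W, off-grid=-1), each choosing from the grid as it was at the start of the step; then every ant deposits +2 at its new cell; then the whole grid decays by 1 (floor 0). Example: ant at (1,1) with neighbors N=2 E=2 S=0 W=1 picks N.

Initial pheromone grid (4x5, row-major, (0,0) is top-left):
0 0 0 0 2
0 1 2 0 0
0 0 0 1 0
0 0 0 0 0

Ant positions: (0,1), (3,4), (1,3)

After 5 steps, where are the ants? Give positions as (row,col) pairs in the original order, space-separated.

Step 1: ant0:(0,1)->S->(1,1) | ant1:(3,4)->N->(2,4) | ant2:(1,3)->W->(1,2)
  grid max=3 at (1,2)
Step 2: ant0:(1,1)->E->(1,2) | ant1:(2,4)->N->(1,4) | ant2:(1,2)->W->(1,1)
  grid max=4 at (1,2)
Step 3: ant0:(1,2)->W->(1,1) | ant1:(1,4)->N->(0,4) | ant2:(1,1)->E->(1,2)
  grid max=5 at (1,2)
Step 4: ant0:(1,1)->E->(1,2) | ant1:(0,4)->S->(1,4) | ant2:(1,2)->W->(1,1)
  grid max=6 at (1,2)
Step 5: ant0:(1,2)->W->(1,1) | ant1:(1,4)->N->(0,4) | ant2:(1,1)->E->(1,2)
  grid max=7 at (1,2)

(1,1) (0,4) (1,2)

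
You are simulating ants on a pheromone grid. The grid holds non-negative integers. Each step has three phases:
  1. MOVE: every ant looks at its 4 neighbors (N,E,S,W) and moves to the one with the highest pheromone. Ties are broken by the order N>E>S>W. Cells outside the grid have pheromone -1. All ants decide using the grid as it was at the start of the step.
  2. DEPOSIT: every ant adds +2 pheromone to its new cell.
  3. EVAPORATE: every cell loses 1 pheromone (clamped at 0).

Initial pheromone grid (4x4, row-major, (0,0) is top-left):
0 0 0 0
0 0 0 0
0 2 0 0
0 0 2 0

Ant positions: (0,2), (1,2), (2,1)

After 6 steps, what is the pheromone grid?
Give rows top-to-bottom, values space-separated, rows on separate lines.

After step 1: ants at (0,3),(0,2),(1,1)
  0 0 1 1
  0 1 0 0
  0 1 0 0
  0 0 1 0
After step 2: ants at (0,2),(0,3),(2,1)
  0 0 2 2
  0 0 0 0
  0 2 0 0
  0 0 0 0
After step 3: ants at (0,3),(0,2),(1,1)
  0 0 3 3
  0 1 0 0
  0 1 0 0
  0 0 0 0
After step 4: ants at (0,2),(0,3),(2,1)
  0 0 4 4
  0 0 0 0
  0 2 0 0
  0 0 0 0
After step 5: ants at (0,3),(0,2),(1,1)
  0 0 5 5
  0 1 0 0
  0 1 0 0
  0 0 0 0
After step 6: ants at (0,2),(0,3),(2,1)
  0 0 6 6
  0 0 0 0
  0 2 0 0
  0 0 0 0

0 0 6 6
0 0 0 0
0 2 0 0
0 0 0 0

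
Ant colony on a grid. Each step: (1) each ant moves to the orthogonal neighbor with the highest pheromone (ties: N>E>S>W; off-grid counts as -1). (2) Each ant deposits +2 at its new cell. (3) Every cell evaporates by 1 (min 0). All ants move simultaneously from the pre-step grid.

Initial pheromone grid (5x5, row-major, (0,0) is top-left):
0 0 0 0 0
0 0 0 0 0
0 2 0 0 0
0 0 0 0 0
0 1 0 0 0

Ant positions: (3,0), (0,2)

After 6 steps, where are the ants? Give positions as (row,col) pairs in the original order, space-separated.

Step 1: ant0:(3,0)->N->(2,0) | ant1:(0,2)->E->(0,3)
  grid max=1 at (0,3)
Step 2: ant0:(2,0)->E->(2,1) | ant1:(0,3)->E->(0,4)
  grid max=2 at (2,1)
Step 3: ant0:(2,1)->N->(1,1) | ant1:(0,4)->S->(1,4)
  grid max=1 at (1,1)
Step 4: ant0:(1,1)->S->(2,1) | ant1:(1,4)->N->(0,4)
  grid max=2 at (2,1)
Step 5: ant0:(2,1)->N->(1,1) | ant1:(0,4)->S->(1,4)
  grid max=1 at (1,1)
Step 6: ant0:(1,1)->S->(2,1) | ant1:(1,4)->N->(0,4)
  grid max=2 at (2,1)

(2,1) (0,4)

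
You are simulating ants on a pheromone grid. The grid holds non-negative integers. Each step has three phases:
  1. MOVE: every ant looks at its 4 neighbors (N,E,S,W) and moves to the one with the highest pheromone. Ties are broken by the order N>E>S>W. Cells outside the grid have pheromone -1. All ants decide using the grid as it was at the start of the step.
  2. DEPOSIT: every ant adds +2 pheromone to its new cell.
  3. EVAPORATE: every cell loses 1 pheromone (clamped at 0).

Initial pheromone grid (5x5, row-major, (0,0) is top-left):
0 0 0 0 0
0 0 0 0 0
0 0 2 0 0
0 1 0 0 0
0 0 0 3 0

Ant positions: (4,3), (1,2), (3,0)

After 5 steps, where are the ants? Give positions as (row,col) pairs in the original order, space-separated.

Step 1: ant0:(4,3)->N->(3,3) | ant1:(1,2)->S->(2,2) | ant2:(3,0)->E->(3,1)
  grid max=3 at (2,2)
Step 2: ant0:(3,3)->S->(4,3) | ant1:(2,2)->N->(1,2) | ant2:(3,1)->N->(2,1)
  grid max=3 at (4,3)
Step 3: ant0:(4,3)->N->(3,3) | ant1:(1,2)->S->(2,2) | ant2:(2,1)->E->(2,2)
  grid max=5 at (2,2)
Step 4: ant0:(3,3)->S->(4,3) | ant1:(2,2)->N->(1,2) | ant2:(2,2)->N->(1,2)
  grid max=4 at (2,2)
Step 5: ant0:(4,3)->N->(3,3) | ant1:(1,2)->S->(2,2) | ant2:(1,2)->S->(2,2)
  grid max=7 at (2,2)

(3,3) (2,2) (2,2)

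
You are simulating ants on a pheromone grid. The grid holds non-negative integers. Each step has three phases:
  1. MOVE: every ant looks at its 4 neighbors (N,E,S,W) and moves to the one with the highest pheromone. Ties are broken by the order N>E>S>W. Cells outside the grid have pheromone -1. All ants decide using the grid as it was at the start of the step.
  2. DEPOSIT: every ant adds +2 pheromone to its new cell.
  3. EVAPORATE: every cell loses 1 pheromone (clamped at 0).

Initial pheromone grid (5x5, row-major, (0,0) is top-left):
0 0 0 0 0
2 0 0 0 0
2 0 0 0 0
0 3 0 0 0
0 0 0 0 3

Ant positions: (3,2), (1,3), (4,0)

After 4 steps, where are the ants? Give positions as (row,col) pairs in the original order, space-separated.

Step 1: ant0:(3,2)->W->(3,1) | ant1:(1,3)->N->(0,3) | ant2:(4,0)->N->(3,0)
  grid max=4 at (3,1)
Step 2: ant0:(3,1)->W->(3,0) | ant1:(0,3)->E->(0,4) | ant2:(3,0)->E->(3,1)
  grid max=5 at (3,1)
Step 3: ant0:(3,0)->E->(3,1) | ant1:(0,4)->S->(1,4) | ant2:(3,1)->W->(3,0)
  grid max=6 at (3,1)
Step 4: ant0:(3,1)->W->(3,0) | ant1:(1,4)->N->(0,4) | ant2:(3,0)->E->(3,1)
  grid max=7 at (3,1)

(3,0) (0,4) (3,1)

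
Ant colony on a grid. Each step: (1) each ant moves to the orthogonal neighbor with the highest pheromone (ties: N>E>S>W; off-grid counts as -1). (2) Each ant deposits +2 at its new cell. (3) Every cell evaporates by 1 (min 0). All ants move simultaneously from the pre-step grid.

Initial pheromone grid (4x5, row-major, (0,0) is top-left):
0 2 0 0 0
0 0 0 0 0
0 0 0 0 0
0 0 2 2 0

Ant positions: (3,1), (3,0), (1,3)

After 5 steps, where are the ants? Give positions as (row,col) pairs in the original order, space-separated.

Step 1: ant0:(3,1)->E->(3,2) | ant1:(3,0)->N->(2,0) | ant2:(1,3)->N->(0,3)
  grid max=3 at (3,2)
Step 2: ant0:(3,2)->E->(3,3) | ant1:(2,0)->N->(1,0) | ant2:(0,3)->E->(0,4)
  grid max=2 at (3,2)
Step 3: ant0:(3,3)->W->(3,2) | ant1:(1,0)->N->(0,0) | ant2:(0,4)->S->(1,4)
  grid max=3 at (3,2)
Step 4: ant0:(3,2)->E->(3,3) | ant1:(0,0)->E->(0,1) | ant2:(1,4)->N->(0,4)
  grid max=2 at (3,2)
Step 5: ant0:(3,3)->W->(3,2) | ant1:(0,1)->E->(0,2) | ant2:(0,4)->S->(1,4)
  grid max=3 at (3,2)

(3,2) (0,2) (1,4)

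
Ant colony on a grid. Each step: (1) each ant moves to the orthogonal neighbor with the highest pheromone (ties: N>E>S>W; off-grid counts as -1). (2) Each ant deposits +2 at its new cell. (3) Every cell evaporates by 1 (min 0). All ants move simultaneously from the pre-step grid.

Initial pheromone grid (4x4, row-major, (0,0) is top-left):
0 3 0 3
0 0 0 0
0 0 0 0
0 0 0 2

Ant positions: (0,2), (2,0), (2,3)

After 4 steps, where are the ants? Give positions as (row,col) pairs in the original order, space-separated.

Step 1: ant0:(0,2)->E->(0,3) | ant1:(2,0)->N->(1,0) | ant2:(2,3)->S->(3,3)
  grid max=4 at (0,3)
Step 2: ant0:(0,3)->S->(1,3) | ant1:(1,0)->N->(0,0) | ant2:(3,3)->N->(2,3)
  grid max=3 at (0,3)
Step 3: ant0:(1,3)->N->(0,3) | ant1:(0,0)->E->(0,1) | ant2:(2,3)->S->(3,3)
  grid max=4 at (0,3)
Step 4: ant0:(0,3)->S->(1,3) | ant1:(0,1)->E->(0,2) | ant2:(3,3)->N->(2,3)
  grid max=3 at (0,3)

(1,3) (0,2) (2,3)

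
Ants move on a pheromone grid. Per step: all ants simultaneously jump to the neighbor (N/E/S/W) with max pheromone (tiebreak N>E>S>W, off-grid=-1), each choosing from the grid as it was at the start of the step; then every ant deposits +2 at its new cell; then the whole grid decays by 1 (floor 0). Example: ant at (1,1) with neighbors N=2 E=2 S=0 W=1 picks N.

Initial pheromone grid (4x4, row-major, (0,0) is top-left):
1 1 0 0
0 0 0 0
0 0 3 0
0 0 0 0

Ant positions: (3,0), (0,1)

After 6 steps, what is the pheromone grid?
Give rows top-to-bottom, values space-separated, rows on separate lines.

After step 1: ants at (2,0),(0,0)
  2 0 0 0
  0 0 0 0
  1 0 2 0
  0 0 0 0
After step 2: ants at (1,0),(0,1)
  1 1 0 0
  1 0 0 0
  0 0 1 0
  0 0 0 0
After step 3: ants at (0,0),(0,0)
  4 0 0 0
  0 0 0 0
  0 0 0 0
  0 0 0 0
After step 4: ants at (0,1),(0,1)
  3 3 0 0
  0 0 0 0
  0 0 0 0
  0 0 0 0
After step 5: ants at (0,0),(0,0)
  6 2 0 0
  0 0 0 0
  0 0 0 0
  0 0 0 0
After step 6: ants at (0,1),(0,1)
  5 5 0 0
  0 0 0 0
  0 0 0 0
  0 0 0 0

5 5 0 0
0 0 0 0
0 0 0 0
0 0 0 0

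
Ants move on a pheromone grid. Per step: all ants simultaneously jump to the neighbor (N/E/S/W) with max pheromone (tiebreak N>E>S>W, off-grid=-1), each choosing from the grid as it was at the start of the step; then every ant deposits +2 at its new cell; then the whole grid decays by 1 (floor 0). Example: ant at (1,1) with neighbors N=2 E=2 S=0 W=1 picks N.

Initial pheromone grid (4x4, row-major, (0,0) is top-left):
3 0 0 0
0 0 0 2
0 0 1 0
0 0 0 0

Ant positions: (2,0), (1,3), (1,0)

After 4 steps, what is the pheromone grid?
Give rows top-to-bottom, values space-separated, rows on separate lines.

After step 1: ants at (1,0),(0,3),(0,0)
  4 0 0 1
  1 0 0 1
  0 0 0 0
  0 0 0 0
After step 2: ants at (0,0),(1,3),(1,0)
  5 0 0 0
  2 0 0 2
  0 0 0 0
  0 0 0 0
After step 3: ants at (1,0),(0,3),(0,0)
  6 0 0 1
  3 0 0 1
  0 0 0 0
  0 0 0 0
After step 4: ants at (0,0),(1,3),(1,0)
  7 0 0 0
  4 0 0 2
  0 0 0 0
  0 0 0 0

7 0 0 0
4 0 0 2
0 0 0 0
0 0 0 0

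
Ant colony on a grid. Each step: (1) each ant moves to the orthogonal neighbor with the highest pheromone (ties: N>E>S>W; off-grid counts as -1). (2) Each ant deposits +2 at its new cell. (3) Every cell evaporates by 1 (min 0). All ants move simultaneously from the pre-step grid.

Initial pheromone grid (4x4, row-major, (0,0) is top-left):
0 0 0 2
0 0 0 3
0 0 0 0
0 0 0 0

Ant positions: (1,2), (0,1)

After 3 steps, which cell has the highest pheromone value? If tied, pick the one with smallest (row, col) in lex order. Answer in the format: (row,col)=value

Step 1: ant0:(1,2)->E->(1,3) | ant1:(0,1)->E->(0,2)
  grid max=4 at (1,3)
Step 2: ant0:(1,3)->N->(0,3) | ant1:(0,2)->E->(0,3)
  grid max=4 at (0,3)
Step 3: ant0:(0,3)->S->(1,3) | ant1:(0,3)->S->(1,3)
  grid max=6 at (1,3)
Final grid:
  0 0 0 3
  0 0 0 6
  0 0 0 0
  0 0 0 0
Max pheromone 6 at (1,3)

Answer: (1,3)=6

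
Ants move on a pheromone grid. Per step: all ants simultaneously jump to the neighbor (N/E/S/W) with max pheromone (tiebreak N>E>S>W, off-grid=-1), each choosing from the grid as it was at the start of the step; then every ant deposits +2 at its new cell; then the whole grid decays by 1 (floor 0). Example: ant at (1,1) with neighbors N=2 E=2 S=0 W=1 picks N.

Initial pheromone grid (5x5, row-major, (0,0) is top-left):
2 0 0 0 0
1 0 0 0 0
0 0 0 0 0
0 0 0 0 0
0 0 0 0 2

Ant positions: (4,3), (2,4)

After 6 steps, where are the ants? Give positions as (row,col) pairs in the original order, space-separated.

Step 1: ant0:(4,3)->E->(4,4) | ant1:(2,4)->N->(1,4)
  grid max=3 at (4,4)
Step 2: ant0:(4,4)->N->(3,4) | ant1:(1,4)->N->(0,4)
  grid max=2 at (4,4)
Step 3: ant0:(3,4)->S->(4,4) | ant1:(0,4)->S->(1,4)
  grid max=3 at (4,4)
Step 4: ant0:(4,4)->N->(3,4) | ant1:(1,4)->N->(0,4)
  grid max=2 at (4,4)
Step 5: ant0:(3,4)->S->(4,4) | ant1:(0,4)->S->(1,4)
  grid max=3 at (4,4)
Step 6: ant0:(4,4)->N->(3,4) | ant1:(1,4)->N->(0,4)
  grid max=2 at (4,4)

(3,4) (0,4)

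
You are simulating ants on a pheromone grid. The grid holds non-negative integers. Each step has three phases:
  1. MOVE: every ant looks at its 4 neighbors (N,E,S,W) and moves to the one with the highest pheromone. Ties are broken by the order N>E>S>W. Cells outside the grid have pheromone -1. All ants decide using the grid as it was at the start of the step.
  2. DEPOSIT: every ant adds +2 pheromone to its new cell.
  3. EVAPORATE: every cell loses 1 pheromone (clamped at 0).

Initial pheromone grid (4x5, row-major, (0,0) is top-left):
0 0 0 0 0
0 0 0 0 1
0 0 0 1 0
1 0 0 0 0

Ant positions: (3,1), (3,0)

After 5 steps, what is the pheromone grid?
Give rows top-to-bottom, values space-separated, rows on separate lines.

After step 1: ants at (3,0),(2,0)
  0 0 0 0 0
  0 0 0 0 0
  1 0 0 0 0
  2 0 0 0 0
After step 2: ants at (2,0),(3,0)
  0 0 0 0 0
  0 0 0 0 0
  2 0 0 0 0
  3 0 0 0 0
After step 3: ants at (3,0),(2,0)
  0 0 0 0 0
  0 0 0 0 0
  3 0 0 0 0
  4 0 0 0 0
After step 4: ants at (2,0),(3,0)
  0 0 0 0 0
  0 0 0 0 0
  4 0 0 0 0
  5 0 0 0 0
After step 5: ants at (3,0),(2,0)
  0 0 0 0 0
  0 0 0 0 0
  5 0 0 0 0
  6 0 0 0 0

0 0 0 0 0
0 0 0 0 0
5 0 0 0 0
6 0 0 0 0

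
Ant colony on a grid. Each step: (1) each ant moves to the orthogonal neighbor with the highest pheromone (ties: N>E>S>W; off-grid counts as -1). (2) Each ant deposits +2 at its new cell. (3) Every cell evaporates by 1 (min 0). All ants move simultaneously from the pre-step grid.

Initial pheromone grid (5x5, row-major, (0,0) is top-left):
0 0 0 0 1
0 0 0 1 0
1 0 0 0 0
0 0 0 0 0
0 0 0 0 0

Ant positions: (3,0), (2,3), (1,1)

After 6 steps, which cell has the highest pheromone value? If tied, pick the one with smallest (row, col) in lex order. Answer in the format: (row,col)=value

Answer: (0,3)=5

Derivation:
Step 1: ant0:(3,0)->N->(2,0) | ant1:(2,3)->N->(1,3) | ant2:(1,1)->N->(0,1)
  grid max=2 at (1,3)
Step 2: ant0:(2,0)->N->(1,0) | ant1:(1,3)->N->(0,3) | ant2:(0,1)->E->(0,2)
  grid max=1 at (0,2)
Step 3: ant0:(1,0)->S->(2,0) | ant1:(0,3)->S->(1,3) | ant2:(0,2)->E->(0,3)
  grid max=2 at (0,3)
Step 4: ant0:(2,0)->N->(1,0) | ant1:(1,3)->N->(0,3) | ant2:(0,3)->S->(1,3)
  grid max=3 at (0,3)
Step 5: ant0:(1,0)->S->(2,0) | ant1:(0,3)->S->(1,3) | ant2:(1,3)->N->(0,3)
  grid max=4 at (0,3)
Step 6: ant0:(2,0)->N->(1,0) | ant1:(1,3)->N->(0,3) | ant2:(0,3)->S->(1,3)
  grid max=5 at (0,3)
Final grid:
  0 0 0 5 0
  1 0 0 5 0
  1 0 0 0 0
  0 0 0 0 0
  0 0 0 0 0
Max pheromone 5 at (0,3)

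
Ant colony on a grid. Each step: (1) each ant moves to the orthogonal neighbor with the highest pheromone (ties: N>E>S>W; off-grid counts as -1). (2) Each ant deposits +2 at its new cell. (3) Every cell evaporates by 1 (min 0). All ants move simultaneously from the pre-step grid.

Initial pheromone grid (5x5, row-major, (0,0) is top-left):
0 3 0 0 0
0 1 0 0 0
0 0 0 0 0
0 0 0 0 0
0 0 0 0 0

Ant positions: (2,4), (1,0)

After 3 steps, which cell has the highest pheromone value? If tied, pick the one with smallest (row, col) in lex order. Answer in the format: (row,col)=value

Answer: (0,1)=2

Derivation:
Step 1: ant0:(2,4)->N->(1,4) | ant1:(1,0)->E->(1,1)
  grid max=2 at (0,1)
Step 2: ant0:(1,4)->N->(0,4) | ant1:(1,1)->N->(0,1)
  grid max=3 at (0,1)
Step 3: ant0:(0,4)->S->(1,4) | ant1:(0,1)->S->(1,1)
  grid max=2 at (0,1)
Final grid:
  0 2 0 0 0
  0 2 0 0 1
  0 0 0 0 0
  0 0 0 0 0
  0 0 0 0 0
Max pheromone 2 at (0,1)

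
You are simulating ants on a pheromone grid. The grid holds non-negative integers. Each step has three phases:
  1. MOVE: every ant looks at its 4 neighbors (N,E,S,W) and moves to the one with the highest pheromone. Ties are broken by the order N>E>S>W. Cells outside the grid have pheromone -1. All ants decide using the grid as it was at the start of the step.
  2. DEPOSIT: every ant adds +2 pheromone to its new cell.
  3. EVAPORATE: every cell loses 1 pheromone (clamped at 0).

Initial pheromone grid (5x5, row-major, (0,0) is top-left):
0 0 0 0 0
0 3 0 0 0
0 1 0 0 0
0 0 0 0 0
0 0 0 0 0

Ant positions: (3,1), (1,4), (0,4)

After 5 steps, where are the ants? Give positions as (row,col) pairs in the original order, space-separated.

Step 1: ant0:(3,1)->N->(2,1) | ant1:(1,4)->N->(0,4) | ant2:(0,4)->S->(1,4)
  grid max=2 at (1,1)
Step 2: ant0:(2,1)->N->(1,1) | ant1:(0,4)->S->(1,4) | ant2:(1,4)->N->(0,4)
  grid max=3 at (1,1)
Step 3: ant0:(1,1)->S->(2,1) | ant1:(1,4)->N->(0,4) | ant2:(0,4)->S->(1,4)
  grid max=3 at (0,4)
Step 4: ant0:(2,1)->N->(1,1) | ant1:(0,4)->S->(1,4) | ant2:(1,4)->N->(0,4)
  grid max=4 at (0,4)
Step 5: ant0:(1,1)->S->(2,1) | ant1:(1,4)->N->(0,4) | ant2:(0,4)->S->(1,4)
  grid max=5 at (0,4)

(2,1) (0,4) (1,4)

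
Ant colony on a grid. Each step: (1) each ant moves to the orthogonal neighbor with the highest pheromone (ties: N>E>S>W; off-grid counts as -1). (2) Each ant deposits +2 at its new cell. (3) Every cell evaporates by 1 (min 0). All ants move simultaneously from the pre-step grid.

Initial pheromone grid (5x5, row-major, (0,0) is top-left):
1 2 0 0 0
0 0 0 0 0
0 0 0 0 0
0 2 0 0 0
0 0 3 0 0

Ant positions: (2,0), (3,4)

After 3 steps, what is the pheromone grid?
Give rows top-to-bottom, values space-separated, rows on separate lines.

After step 1: ants at (1,0),(2,4)
  0 1 0 0 0
  1 0 0 0 0
  0 0 0 0 1
  0 1 0 0 0
  0 0 2 0 0
After step 2: ants at (0,0),(1,4)
  1 0 0 0 0
  0 0 0 0 1
  0 0 0 0 0
  0 0 0 0 0
  0 0 1 0 0
After step 3: ants at (0,1),(0,4)
  0 1 0 0 1
  0 0 0 0 0
  0 0 0 0 0
  0 0 0 0 0
  0 0 0 0 0

0 1 0 0 1
0 0 0 0 0
0 0 0 0 0
0 0 0 0 0
0 0 0 0 0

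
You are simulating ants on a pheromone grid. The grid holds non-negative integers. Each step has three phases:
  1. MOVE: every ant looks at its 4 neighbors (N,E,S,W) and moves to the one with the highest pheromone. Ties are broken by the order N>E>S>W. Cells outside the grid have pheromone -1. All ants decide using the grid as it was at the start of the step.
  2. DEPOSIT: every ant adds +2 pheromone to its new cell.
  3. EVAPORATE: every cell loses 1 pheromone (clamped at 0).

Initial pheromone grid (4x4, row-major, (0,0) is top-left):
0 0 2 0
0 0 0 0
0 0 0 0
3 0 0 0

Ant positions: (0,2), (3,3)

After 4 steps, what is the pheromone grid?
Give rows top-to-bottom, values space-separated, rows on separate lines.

After step 1: ants at (0,3),(2,3)
  0 0 1 1
  0 0 0 0
  0 0 0 1
  2 0 0 0
After step 2: ants at (0,2),(1,3)
  0 0 2 0
  0 0 0 1
  0 0 0 0
  1 0 0 0
After step 3: ants at (0,3),(0,3)
  0 0 1 3
  0 0 0 0
  0 0 0 0
  0 0 0 0
After step 4: ants at (0,2),(0,2)
  0 0 4 2
  0 0 0 0
  0 0 0 0
  0 0 0 0

0 0 4 2
0 0 0 0
0 0 0 0
0 0 0 0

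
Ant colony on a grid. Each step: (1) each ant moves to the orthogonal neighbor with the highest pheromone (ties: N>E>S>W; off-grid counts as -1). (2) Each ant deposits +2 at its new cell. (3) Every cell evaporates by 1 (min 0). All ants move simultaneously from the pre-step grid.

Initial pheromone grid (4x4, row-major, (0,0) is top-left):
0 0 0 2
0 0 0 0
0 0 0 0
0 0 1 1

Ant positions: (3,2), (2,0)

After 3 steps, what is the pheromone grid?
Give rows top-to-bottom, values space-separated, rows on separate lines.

After step 1: ants at (3,3),(1,0)
  0 0 0 1
  1 0 0 0
  0 0 0 0
  0 0 0 2
After step 2: ants at (2,3),(0,0)
  1 0 0 0
  0 0 0 0
  0 0 0 1
  0 0 0 1
After step 3: ants at (3,3),(0,1)
  0 1 0 0
  0 0 0 0
  0 0 0 0
  0 0 0 2

0 1 0 0
0 0 0 0
0 0 0 0
0 0 0 2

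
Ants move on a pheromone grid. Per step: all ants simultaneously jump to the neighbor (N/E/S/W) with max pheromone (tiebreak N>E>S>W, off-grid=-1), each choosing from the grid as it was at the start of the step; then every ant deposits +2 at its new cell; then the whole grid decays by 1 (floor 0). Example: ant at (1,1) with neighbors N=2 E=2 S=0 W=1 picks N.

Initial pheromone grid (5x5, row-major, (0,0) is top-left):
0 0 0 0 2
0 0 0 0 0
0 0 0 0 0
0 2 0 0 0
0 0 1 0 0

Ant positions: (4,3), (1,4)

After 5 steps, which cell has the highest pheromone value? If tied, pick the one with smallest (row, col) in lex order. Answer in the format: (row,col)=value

Answer: (0,4)=3

Derivation:
Step 1: ant0:(4,3)->W->(4,2) | ant1:(1,4)->N->(0,4)
  grid max=3 at (0,4)
Step 2: ant0:(4,2)->N->(3,2) | ant1:(0,4)->S->(1,4)
  grid max=2 at (0,4)
Step 3: ant0:(3,2)->S->(4,2) | ant1:(1,4)->N->(0,4)
  grid max=3 at (0,4)
Step 4: ant0:(4,2)->N->(3,2) | ant1:(0,4)->S->(1,4)
  grid max=2 at (0,4)
Step 5: ant0:(3,2)->S->(4,2) | ant1:(1,4)->N->(0,4)
  grid max=3 at (0,4)
Final grid:
  0 0 0 0 3
  0 0 0 0 0
  0 0 0 0 0
  0 0 0 0 0
  0 0 2 0 0
Max pheromone 3 at (0,4)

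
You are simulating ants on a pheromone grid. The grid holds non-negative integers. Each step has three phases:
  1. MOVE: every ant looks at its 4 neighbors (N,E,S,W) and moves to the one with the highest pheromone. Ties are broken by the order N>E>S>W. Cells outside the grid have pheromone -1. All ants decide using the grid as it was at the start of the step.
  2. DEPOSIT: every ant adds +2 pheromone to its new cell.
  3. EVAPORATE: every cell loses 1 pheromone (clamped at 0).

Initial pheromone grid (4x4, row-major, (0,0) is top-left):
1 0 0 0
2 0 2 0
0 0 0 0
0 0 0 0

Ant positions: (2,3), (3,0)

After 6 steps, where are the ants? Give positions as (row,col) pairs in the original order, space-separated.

Step 1: ant0:(2,3)->N->(1,3) | ant1:(3,0)->N->(2,0)
  grid max=1 at (1,0)
Step 2: ant0:(1,3)->W->(1,2) | ant1:(2,0)->N->(1,0)
  grid max=2 at (1,0)
Step 3: ant0:(1,2)->N->(0,2) | ant1:(1,0)->N->(0,0)
  grid max=1 at (0,0)
Step 4: ant0:(0,2)->S->(1,2) | ant1:(0,0)->S->(1,0)
  grid max=2 at (1,0)
Step 5: ant0:(1,2)->N->(0,2) | ant1:(1,0)->N->(0,0)
  grid max=1 at (0,0)
Step 6: ant0:(0,2)->S->(1,2) | ant1:(0,0)->S->(1,0)
  grid max=2 at (1,0)

(1,2) (1,0)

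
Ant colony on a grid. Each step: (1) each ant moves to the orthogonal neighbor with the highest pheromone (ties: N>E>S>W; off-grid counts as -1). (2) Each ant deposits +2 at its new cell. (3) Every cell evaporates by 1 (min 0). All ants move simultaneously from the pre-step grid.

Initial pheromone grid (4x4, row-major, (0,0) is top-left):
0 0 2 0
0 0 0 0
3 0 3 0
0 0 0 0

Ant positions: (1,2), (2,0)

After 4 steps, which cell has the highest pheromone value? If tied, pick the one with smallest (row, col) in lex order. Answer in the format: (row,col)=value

Step 1: ant0:(1,2)->S->(2,2) | ant1:(2,0)->N->(1,0)
  grid max=4 at (2,2)
Step 2: ant0:(2,2)->N->(1,2) | ant1:(1,0)->S->(2,0)
  grid max=3 at (2,0)
Step 3: ant0:(1,2)->S->(2,2) | ant1:(2,0)->N->(1,0)
  grid max=4 at (2,2)
Step 4: ant0:(2,2)->N->(1,2) | ant1:(1,0)->S->(2,0)
  grid max=3 at (2,0)
Final grid:
  0 0 0 0
  0 0 1 0
  3 0 3 0
  0 0 0 0
Max pheromone 3 at (2,0)

Answer: (2,0)=3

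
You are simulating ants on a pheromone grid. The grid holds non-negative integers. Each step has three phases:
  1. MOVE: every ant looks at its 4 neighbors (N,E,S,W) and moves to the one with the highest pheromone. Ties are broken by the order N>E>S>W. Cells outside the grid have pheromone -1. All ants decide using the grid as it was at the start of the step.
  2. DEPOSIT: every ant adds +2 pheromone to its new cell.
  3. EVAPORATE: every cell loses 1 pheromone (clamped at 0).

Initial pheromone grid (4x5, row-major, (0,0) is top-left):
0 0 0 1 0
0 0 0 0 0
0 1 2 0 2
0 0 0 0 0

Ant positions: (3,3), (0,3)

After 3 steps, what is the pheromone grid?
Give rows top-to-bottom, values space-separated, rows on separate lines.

After step 1: ants at (2,3),(0,4)
  0 0 0 0 1
  0 0 0 0 0
  0 0 1 1 1
  0 0 0 0 0
After step 2: ants at (2,4),(1,4)
  0 0 0 0 0
  0 0 0 0 1
  0 0 0 0 2
  0 0 0 0 0
After step 3: ants at (1,4),(2,4)
  0 0 0 0 0
  0 0 0 0 2
  0 0 0 0 3
  0 0 0 0 0

0 0 0 0 0
0 0 0 0 2
0 0 0 0 3
0 0 0 0 0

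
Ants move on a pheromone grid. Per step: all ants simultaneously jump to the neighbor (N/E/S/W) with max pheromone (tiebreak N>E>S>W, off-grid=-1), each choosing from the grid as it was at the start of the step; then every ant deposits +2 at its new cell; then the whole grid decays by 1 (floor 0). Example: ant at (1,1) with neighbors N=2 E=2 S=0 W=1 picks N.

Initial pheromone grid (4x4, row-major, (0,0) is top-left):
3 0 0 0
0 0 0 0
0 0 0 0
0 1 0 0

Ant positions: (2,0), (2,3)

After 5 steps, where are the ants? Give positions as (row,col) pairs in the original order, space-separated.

Step 1: ant0:(2,0)->N->(1,0) | ant1:(2,3)->N->(1,3)
  grid max=2 at (0,0)
Step 2: ant0:(1,0)->N->(0,0) | ant1:(1,3)->N->(0,3)
  grid max=3 at (0,0)
Step 3: ant0:(0,0)->E->(0,1) | ant1:(0,3)->S->(1,3)
  grid max=2 at (0,0)
Step 4: ant0:(0,1)->W->(0,0) | ant1:(1,3)->N->(0,3)
  grid max=3 at (0,0)
Step 5: ant0:(0,0)->E->(0,1) | ant1:(0,3)->S->(1,3)
  grid max=2 at (0,0)

(0,1) (1,3)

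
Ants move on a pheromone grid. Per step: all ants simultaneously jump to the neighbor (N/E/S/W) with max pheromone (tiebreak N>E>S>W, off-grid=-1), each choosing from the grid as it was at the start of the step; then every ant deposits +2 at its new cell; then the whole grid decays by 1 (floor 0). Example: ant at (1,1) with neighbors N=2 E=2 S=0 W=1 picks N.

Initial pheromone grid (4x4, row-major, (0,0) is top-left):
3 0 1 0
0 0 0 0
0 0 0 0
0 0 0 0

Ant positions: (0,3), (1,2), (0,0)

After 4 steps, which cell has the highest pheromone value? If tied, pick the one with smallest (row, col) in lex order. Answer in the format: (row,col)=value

Answer: (0,2)=9

Derivation:
Step 1: ant0:(0,3)->W->(0,2) | ant1:(1,2)->N->(0,2) | ant2:(0,0)->E->(0,1)
  grid max=4 at (0,2)
Step 2: ant0:(0,2)->W->(0,1) | ant1:(0,2)->W->(0,1) | ant2:(0,1)->E->(0,2)
  grid max=5 at (0,2)
Step 3: ant0:(0,1)->E->(0,2) | ant1:(0,1)->E->(0,2) | ant2:(0,2)->W->(0,1)
  grid max=8 at (0,2)
Step 4: ant0:(0,2)->W->(0,1) | ant1:(0,2)->W->(0,1) | ant2:(0,1)->E->(0,2)
  grid max=9 at (0,2)
Final grid:
  0 8 9 0
  0 0 0 0
  0 0 0 0
  0 0 0 0
Max pheromone 9 at (0,2)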